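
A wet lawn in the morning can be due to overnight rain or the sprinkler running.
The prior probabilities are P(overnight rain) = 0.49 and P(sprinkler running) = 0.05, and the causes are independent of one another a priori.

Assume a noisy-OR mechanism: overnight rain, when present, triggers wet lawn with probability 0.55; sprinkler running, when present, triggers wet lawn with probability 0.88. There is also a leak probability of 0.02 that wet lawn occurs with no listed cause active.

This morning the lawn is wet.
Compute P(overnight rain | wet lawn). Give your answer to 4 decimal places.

P(overnight rain | wet lawn) ≈ 0.8980

Under noisy-OR, P(wet lawn | causes) = 1 − (1−0.02)·∏(1−qᵢ) over the active causes.
P(wet lawn) = 0.02·0.51·0.95 + 0.8824·0.51·0.05 + 0.559·0.49·0.95 + 0.94708·0.49·0.05 = 0.009690 + 0.022501 + 0.260215 + 0.023203 = 0.315609
Of this, 0.283418 comes from 0.260215 + 0.023203 (the overnight rain=true cases).
So P(overnight rain | wet lawn) = 0.283418/0.315609 ≈ 0.8980.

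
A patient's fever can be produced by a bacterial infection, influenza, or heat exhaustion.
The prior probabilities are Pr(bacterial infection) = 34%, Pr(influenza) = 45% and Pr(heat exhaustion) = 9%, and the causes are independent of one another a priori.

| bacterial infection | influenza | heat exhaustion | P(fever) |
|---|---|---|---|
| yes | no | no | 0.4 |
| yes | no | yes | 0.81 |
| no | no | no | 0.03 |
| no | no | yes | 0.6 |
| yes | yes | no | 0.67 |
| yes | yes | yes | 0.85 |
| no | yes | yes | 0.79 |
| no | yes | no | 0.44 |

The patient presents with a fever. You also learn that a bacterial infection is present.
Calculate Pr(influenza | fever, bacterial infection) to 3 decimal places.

For the numerator, keep only influenza=true terms: 0.274365 + 0.034425 = 0.308790
Denominator P(fever | bacterial infection): 0.4×0.55×0.91 + 0.81×0.55×0.09 + 0.67×0.45×0.91 + 0.85×0.45×0.09 = 0.549085
Posterior = 0.308790 / 0.549085 ≈ 0.562

Pr(influenza | fever, bacterial infection) ≈ 0.562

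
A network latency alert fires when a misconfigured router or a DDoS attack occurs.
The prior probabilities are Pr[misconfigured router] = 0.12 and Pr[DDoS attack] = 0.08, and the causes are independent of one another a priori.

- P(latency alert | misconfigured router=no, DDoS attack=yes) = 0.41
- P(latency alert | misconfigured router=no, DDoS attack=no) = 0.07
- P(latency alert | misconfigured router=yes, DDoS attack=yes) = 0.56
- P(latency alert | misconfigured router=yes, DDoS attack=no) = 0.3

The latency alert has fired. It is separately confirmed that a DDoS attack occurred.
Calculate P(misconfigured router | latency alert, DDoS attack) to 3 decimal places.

P(misconfigured router | latency alert, DDoS attack) ≈ 0.157

P(latency alert | DDoS attack) = 0.41*0.88 + 0.56*0.12 = 0.360800 + 0.067200 = 0.428000
The misconfigured router-present share is 0.56*0.12 = 0.067200.
P(misconfigured router | latency alert, DDoS attack) = 0.067200 / 0.428000 ≈ 0.157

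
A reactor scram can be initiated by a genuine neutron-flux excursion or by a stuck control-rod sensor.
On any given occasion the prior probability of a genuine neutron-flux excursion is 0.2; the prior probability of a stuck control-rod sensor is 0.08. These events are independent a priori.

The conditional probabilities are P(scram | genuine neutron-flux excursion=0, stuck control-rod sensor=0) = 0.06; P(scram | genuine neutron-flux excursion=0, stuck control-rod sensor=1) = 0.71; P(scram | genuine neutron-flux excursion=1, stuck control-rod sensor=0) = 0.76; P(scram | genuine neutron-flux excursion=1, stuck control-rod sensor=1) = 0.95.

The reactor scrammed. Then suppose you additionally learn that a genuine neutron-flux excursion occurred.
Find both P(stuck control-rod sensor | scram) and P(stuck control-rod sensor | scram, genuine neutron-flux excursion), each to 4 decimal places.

P(stuck control-rod sensor | scram) ≈ 0.2479; P(stuck control-rod sensor | scram, genuine neutron-flux excursion) ≈ 0.0980

Weight on stuck control-rod sensor=true, given the evidence: 0.045440 + 0.015200 = 0.060640
The normalizing constant is 0.06*0.8*0.92 + 0.71*0.8*0.08 + 0.76*0.2*0.92 + 0.95*0.2*0.08 = 0.244640
Posterior = 0.060640 / 0.244640 ≈ 0.2479

Now also conditioning on genuine neutron-flux excursion=true:
For the numerator, keep only stuck control-rod sensor=true terms: 0.95×0.08 = 0.076000
The normalizing constant is 0.76×0.92 + 0.95×0.08 = 0.775200
Posterior = 0.076000 / 0.775200 ≈ 0.0980
This is intercausal reasoning (explaining away): once genuine neutron-flux excursion accounts for the scram, stuck control-rod sensor becomes less likely.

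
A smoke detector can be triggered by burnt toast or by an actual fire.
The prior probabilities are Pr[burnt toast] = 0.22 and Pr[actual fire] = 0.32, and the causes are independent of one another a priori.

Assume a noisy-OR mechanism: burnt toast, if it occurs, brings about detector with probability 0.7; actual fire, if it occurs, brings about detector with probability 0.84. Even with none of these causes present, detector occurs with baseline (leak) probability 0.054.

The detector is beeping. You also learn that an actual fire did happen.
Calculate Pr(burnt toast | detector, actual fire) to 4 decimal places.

Pr(burnt toast | detector, actual fire) ≈ 0.2409

Under noisy-OR, P(detector | causes) = 1 − (1−0.054)·∏(1−qᵢ) over the active causes.
Enumerate both values of burnt toast and weight by the priors:
  P(detector | actual fire) = 0.84864*0.78 + 0.954592*0.22
        = 0.661939 + 0.210010 = 0.871949
The terms with burnt toast present sum to 0.210010, so
  P(burnt toast | detector, actual fire) = 0.210010 / 0.871949 ≈ 0.2409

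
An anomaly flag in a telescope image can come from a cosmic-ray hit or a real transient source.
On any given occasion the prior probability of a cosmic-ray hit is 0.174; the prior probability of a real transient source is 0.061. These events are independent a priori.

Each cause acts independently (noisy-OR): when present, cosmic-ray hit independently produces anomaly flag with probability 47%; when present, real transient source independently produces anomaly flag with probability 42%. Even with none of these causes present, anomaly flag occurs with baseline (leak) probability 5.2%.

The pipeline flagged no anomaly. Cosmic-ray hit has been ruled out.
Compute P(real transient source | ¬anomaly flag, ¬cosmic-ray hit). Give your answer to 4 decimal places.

P(real transient source | ¬anomaly flag, ¬cosmic-ray hit) ≈ 0.0363

Under noisy-OR, P(anomaly flag | causes) = 1 − (1−0.052)·∏(1−qᵢ) over the active causes.
Weight on real transient source=true, given the evidence: 0.54984×0.061 = 0.033540
The normalizing constant is 0.948×0.939 + 0.54984×0.061 = 0.923712
P(real transient source | ¬anomaly flag, ¬cosmic-ray hit) = 0.033540/0.923712 ≈ 0.0363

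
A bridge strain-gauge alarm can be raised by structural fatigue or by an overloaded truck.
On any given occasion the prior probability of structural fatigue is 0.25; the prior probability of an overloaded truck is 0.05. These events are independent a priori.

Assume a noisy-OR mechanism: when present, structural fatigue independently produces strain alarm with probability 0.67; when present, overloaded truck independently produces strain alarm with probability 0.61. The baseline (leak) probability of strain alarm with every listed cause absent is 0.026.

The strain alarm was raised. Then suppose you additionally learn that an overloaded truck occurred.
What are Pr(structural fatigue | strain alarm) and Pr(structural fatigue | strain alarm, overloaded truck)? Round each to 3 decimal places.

Under noisy-OR, P(strain alarm | causes) = 1 − (1−0.026)·∏(1−qᵢ) over the active causes.
Weight on structural fatigue=true, given the evidence: 0.161163 + 0.010933 = 0.172096
The normalizing constant is 0.026·0.75·0.95 + 0.62014·0.75·0.05 + 0.67858·0.25·0.95 + 0.874646·0.25·0.05 = 0.213876
P(structural fatigue | strain alarm) = 0.172096/0.213876 ≈ 0.805

Now condition on the additional information:
P(strain alarm | overloaded truck) = 0.62014*0.75 + 0.874646*0.25 = 0.465105 + 0.218662 = 0.683767
The structural fatigue-present share is 0.874646*0.25 = 0.218662.
P(structural fatigue | strain alarm, overloaded truck) = 0.218662 / 0.683767 ≈ 0.320

Pr(structural fatigue | strain alarm) ≈ 0.805; Pr(structural fatigue | strain alarm, overloaded truck) ≈ 0.320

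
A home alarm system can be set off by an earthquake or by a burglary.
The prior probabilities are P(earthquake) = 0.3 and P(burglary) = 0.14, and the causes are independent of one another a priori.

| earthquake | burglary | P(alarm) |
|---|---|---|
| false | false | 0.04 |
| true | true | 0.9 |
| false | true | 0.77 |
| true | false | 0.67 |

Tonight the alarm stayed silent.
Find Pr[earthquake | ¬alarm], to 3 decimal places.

For the numerator, keep only earthquake=true terms: 0.085140 + 0.004200 = 0.089340
The normalizing constant is 0.96·0.7·0.86 + 0.23·0.7·0.14 + 0.33·0.3·0.86 + 0.1·0.3·0.14 = 0.689800
Posterior = 0.089340 / 0.689800 ≈ 0.130

Pr[earthquake | ¬alarm] ≈ 0.130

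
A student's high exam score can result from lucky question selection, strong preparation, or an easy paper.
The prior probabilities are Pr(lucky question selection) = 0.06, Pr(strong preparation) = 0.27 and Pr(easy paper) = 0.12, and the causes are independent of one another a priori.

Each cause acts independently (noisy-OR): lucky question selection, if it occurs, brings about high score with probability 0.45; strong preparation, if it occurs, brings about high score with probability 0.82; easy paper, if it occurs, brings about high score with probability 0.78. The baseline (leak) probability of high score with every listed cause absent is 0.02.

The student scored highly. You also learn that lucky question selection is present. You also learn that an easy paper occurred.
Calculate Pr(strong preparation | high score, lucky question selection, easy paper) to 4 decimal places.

Pr(strong preparation | high score, lucky question selection, easy paper) ≈ 0.2911

Under noisy-OR, P(high score | causes) = 1 − (1−0.02)·∏(1−qᵢ) over the active causes.
P(high score | lucky question selection, easy paper) = 0.88142*0.73 + 0.978656*0.27 = 0.643437 + 0.264237 = 0.907674
Of this, 0.264237 comes from 0.978656*0.27 (the strong preparation=true cases).
P(strong preparation | high score, lucky question selection, easy paper) = 0.264237 / 0.907674 ≈ 0.2911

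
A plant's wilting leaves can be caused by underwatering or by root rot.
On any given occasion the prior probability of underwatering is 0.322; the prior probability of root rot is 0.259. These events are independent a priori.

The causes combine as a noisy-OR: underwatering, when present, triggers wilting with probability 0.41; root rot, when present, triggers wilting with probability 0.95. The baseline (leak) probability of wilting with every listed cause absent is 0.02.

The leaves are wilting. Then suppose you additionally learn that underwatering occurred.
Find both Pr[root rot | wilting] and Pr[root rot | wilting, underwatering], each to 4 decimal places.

Pr[root rot | wilting] ≈ 0.6914; Pr[root rot | wilting, underwatering] ≈ 0.4459

Under noisy-OR, P(wilting | causes) = 1 − (1−0.02)·∏(1−qᵢ) over the active causes.
By total probability over the 4 (underwatering, root rot) configurations:
  P(wilting) = 0.02·0.678·0.741 + 0.951·0.678·0.259 + 0.4218·0.322·0.741 + 0.97109·0.322·0.259
        = 0.010048 + 0.166998 + 0.100642 + 0.080987 = 0.358675
The terms with root rot present sum to 0.247985, so
  P(root rot | wilting) = 0.247985 / 0.358675 ≈ 0.6914

With the extra evidence:
Weight on root rot=true, given the evidence: 0.97109*0.259 = 0.251512
Denominator P(wilting | underwatering): 0.4218*0.741 + 0.97109*0.259 = 0.564066
P(root rot | wilting, underwatering) = 0.251512/0.564066 ≈ 0.4459
Conditioning on underwatering lowers the posterior on root rot: the classic explaining-away effect in a common-effect structure.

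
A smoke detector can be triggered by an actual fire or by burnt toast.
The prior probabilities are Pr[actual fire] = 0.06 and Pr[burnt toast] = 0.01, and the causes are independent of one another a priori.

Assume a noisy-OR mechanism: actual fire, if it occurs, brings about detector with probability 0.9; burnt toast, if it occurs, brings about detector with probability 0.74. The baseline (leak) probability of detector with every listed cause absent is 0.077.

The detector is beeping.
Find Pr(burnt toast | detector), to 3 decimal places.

Under noisy-OR, P(detector | causes) = 1 − (1−0.077)·∏(1−qᵢ) over the active causes.
For the numerator, keep only burnt toast=true terms: 0.007144 + 0.000586 = 0.007730
The normalizing constant is 0.077*0.94*0.99 + 0.76002*0.94*0.01 + 0.9077*0.06*0.99 + 0.976002*0.06*0.01 = 0.133303
P(burnt toast | detector) = 0.007730/0.133303 ≈ 0.058

Pr(burnt toast | detector) ≈ 0.058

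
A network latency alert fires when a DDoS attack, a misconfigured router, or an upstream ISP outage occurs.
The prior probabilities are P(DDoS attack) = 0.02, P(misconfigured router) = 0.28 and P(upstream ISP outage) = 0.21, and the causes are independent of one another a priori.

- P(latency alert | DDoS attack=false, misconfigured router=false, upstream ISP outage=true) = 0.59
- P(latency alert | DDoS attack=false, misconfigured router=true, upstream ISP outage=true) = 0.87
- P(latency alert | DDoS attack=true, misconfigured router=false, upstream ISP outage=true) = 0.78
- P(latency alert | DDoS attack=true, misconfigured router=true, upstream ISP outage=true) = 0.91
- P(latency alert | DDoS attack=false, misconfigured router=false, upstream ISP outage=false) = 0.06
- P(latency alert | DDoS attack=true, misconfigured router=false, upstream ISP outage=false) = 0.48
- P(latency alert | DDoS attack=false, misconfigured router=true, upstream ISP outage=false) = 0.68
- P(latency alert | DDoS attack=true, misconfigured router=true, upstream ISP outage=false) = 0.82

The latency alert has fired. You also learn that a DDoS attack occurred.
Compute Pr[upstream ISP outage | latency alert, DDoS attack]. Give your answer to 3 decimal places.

By total probability over the 4 (misconfigured router, upstream ISP outage) configurations:
  P(latency alert | DDoS attack) = 0.48×0.72×0.79 + 0.78×0.72×0.21 + 0.82×0.28×0.79 + 0.91×0.28×0.21
        = 0.273024 + 0.117936 + 0.181384 + 0.053508 = 0.625852
The terms with upstream ISP outage present sum to 0.171444, so
  P(upstream ISP outage | latency alert, DDoS attack) = 0.171444 / 0.625852 ≈ 0.274

Pr[upstream ISP outage | latency alert, DDoS attack] ≈ 0.274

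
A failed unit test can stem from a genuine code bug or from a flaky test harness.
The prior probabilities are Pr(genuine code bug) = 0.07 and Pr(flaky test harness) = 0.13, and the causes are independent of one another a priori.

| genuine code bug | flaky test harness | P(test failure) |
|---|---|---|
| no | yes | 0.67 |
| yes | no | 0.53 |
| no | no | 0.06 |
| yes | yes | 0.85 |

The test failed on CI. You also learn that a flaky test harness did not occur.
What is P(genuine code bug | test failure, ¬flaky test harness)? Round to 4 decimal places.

P(genuine code bug | test failure, ¬flaky test harness) ≈ 0.3994

P(test failure | ¬flaky test harness) = 0.06×0.93 + 0.53×0.07 = 0.055800 + 0.037100 = 0.092900
The genuine code bug-present share is 0.53×0.07 = 0.037100.
So P(genuine code bug | test failure, ¬flaky test harness) = 0.037100/0.092900 ≈ 0.3994.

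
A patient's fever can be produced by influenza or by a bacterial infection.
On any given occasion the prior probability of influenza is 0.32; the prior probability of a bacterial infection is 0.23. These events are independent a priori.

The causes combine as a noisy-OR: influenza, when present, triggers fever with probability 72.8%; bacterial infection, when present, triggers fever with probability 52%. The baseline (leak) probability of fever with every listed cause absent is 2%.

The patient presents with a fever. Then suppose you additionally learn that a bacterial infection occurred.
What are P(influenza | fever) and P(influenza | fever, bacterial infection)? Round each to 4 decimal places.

Under noisy-OR, P(fever | causes) = 1 − (1−0.02)·∏(1−qᵢ) over the active causes.
Enumerate the 4 (influenza, bacterial infection) configurations and weight by the priors:
  P(fever) = 0.02*0.68*0.77 + 0.5296*0.68*0.23 + 0.73344*0.32*0.77 + 0.872051*0.32*0.23
        = 0.010472 + 0.082829 + 0.180720 + 0.064183 = 0.338204
The terms with influenza present sum to 0.244903, so
  P(influenza | fever) = 0.244903 / 0.338204 ≈ 0.7241

Now condition on the additional information:
P(fever | bacterial infection) = 0.5296*0.68 + 0.872051*0.32 = 0.360128 + 0.279056 = 0.639184
The influenza-present share is 0.872051*0.32 = 0.279056.
So P(influenza | fever, bacterial infection) = 0.279056/0.639184 ≈ 0.4366.

P(influenza | fever) ≈ 0.7241; P(influenza | fever, bacterial infection) ≈ 0.4366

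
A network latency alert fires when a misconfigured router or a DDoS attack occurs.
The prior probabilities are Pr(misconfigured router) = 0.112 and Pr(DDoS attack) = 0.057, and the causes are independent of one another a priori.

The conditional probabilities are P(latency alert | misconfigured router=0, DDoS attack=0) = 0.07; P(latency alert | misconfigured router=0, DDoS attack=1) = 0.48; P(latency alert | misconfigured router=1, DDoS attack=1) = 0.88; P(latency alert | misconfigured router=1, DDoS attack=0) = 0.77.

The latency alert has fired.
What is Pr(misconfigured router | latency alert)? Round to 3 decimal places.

Pr(misconfigured router | latency alert) ≈ 0.512

P(latency alert) = 0.07*0.888*0.943 + 0.48*0.888*0.057 + 0.77*0.112*0.943 + 0.88*0.112*0.057 = 0.058617 + 0.024296 + 0.081324 + 0.005618 = 0.169855
The misconfigured router-present share is 0.081324 + 0.005618 = 0.086942.
So P(misconfigured router | latency alert) = 0.086942/0.169855 ≈ 0.512.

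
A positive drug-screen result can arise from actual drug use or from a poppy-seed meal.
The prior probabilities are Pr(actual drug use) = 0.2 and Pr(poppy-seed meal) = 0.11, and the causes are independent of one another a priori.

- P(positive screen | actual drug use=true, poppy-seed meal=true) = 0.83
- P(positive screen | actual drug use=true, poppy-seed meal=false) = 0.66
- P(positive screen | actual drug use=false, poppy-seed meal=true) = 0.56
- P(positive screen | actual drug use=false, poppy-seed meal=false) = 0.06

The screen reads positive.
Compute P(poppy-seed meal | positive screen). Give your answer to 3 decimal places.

P(poppy-seed meal | positive screen) ≈ 0.297

P(positive screen) = 0.06*0.8*0.89 + 0.56*0.8*0.11 + 0.66*0.2*0.89 + 0.83*0.2*0.11 = 0.042720 + 0.049280 + 0.117480 + 0.018260 = 0.227740
Of this, 0.067540 comes from 0.049280 + 0.018260 (the poppy-seed meal=true cases).
Hence the posterior is 0.067540/0.227740 ≈ 0.297.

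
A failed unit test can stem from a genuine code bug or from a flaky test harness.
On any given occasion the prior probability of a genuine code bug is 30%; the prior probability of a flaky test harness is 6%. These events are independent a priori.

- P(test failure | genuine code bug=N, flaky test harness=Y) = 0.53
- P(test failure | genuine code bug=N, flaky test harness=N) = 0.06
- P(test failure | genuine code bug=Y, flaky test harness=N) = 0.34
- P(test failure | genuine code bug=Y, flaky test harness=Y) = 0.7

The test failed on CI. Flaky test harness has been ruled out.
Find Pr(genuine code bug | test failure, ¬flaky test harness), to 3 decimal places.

By total probability over both values of genuine code bug:
  P(test failure | ¬flaky test harness) = 0.06*0.7 + 0.34*0.3
        = 0.042000 + 0.102000 = 0.144000
Keeping only the genuine code bug-present terms gives 0.102000, so
  P(genuine code bug | test failure, ¬flaky test harness) = 0.102000 / 0.144000 ≈ 0.708

Pr(genuine code bug | test failure, ¬flaky test harness) ≈ 0.708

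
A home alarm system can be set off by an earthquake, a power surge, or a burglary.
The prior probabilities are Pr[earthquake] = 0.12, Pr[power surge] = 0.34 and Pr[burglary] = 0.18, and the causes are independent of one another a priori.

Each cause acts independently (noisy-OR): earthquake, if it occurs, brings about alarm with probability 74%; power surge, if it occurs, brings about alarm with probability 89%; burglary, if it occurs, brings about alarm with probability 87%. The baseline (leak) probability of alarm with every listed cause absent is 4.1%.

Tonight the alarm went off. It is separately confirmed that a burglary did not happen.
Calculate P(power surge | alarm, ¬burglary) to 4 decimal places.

P(power surge | alarm, ¬burglary) ≈ 0.7868

Under noisy-OR, P(alarm | causes) = 1 − (1−0.041)·∏(1−qᵢ) over the active causes.
Weight on power surge=true, given the evidence: 0.267637 + 0.039681 = 0.307318
Denominator P(alarm | ¬burglary): 0.041×0.88×0.66 + 0.89451×0.88×0.34 + 0.75066×0.12×0.66 + 0.972573×0.12×0.34 = 0.390583
Posterior = 0.307318 / 0.390583 ≈ 0.7868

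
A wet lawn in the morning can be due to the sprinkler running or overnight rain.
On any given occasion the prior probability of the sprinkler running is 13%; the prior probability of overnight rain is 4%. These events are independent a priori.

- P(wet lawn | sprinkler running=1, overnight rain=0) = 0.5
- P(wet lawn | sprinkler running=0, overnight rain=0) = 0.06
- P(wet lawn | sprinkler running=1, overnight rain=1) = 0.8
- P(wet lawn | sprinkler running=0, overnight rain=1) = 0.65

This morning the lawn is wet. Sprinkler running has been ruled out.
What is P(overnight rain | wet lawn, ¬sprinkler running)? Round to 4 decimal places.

P(overnight rain | wet lawn, ¬sprinkler running) ≈ 0.3110

Enumerate both values of overnight rain and weight by the priors:
  P(wet lawn | ¬sprinkler running) = 0.06·0.96 + 0.65·0.04
        = 0.057600 + 0.026000 = 0.083600
Keeping only the overnight rain-present terms gives 0.026000, so
  P(overnight rain | wet lawn, ¬sprinkler running) = 0.026000 / 0.083600 ≈ 0.3110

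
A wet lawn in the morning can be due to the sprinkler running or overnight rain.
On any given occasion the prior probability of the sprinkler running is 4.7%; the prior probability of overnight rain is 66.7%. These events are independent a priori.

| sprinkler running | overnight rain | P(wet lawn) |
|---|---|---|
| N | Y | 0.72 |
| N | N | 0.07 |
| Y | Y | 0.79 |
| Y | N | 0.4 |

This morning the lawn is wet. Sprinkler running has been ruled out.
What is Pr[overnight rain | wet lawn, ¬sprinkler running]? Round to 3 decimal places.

By total probability over both values of overnight rain:
  P(wet lawn | ¬sprinkler running) = 0.07·0.333 + 0.72·0.667
        = 0.023310 + 0.480240 = 0.503550
The terms with overnight rain present sum to 0.480240, so
  P(overnight rain | wet lawn, ¬sprinkler running) = 0.480240 / 0.503550 ≈ 0.954

Pr[overnight rain | wet lawn, ¬sprinkler running] ≈ 0.954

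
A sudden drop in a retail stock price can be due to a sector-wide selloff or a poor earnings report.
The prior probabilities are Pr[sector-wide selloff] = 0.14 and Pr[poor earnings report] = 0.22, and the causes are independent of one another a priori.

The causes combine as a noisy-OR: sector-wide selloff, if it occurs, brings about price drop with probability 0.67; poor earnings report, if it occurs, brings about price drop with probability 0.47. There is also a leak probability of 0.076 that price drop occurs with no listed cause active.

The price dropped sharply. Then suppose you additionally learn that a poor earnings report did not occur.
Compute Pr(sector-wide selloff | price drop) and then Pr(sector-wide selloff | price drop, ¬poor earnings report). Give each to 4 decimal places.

Under noisy-OR, P(price drop | causes) = 1 − (1−0.076)·∏(1−qᵢ) over the active causes.
For the numerator, keep only sector-wide selloff=true terms: 0.075903 + 0.025822 = 0.101725
The normalizing constant is 0.076*0.86*0.78 + 0.51028*0.86*0.22 + 0.69508*0.14*0.78 + 0.838392*0.14*0.22 = 0.249251
P(sector-wide selloff | price drop) = 0.101725/0.249251 ≈ 0.4081

Now also conditioning on poor earnings report≠true:
By total probability over both values of sector-wide selloff:
  P(price drop | ¬poor earnings report) = 0.076·0.86 + 0.69508·0.14
        = 0.065360 + 0.097311 = 0.162671
The terms with sector-wide selloff present sum to 0.097311, so
  P(sector-wide selloff | price drop, ¬poor earnings report) = 0.097311 / 0.162671 ≈ 0.5982

Pr(sector-wide selloff | price drop) ≈ 0.4081; Pr(sector-wide selloff | price drop, ¬poor earnings report) ≈ 0.5982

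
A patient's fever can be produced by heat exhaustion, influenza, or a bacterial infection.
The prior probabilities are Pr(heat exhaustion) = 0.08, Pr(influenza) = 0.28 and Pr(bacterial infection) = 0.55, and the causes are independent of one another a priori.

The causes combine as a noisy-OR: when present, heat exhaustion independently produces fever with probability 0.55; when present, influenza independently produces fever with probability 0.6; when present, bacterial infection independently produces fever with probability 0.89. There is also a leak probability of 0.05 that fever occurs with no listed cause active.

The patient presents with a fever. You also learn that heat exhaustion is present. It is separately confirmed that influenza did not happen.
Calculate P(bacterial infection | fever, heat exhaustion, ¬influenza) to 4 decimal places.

Under noisy-OR, P(fever | causes) = 1 − (1−0.05)·∏(1−qᵢ) over the active causes.
P(fever | heat exhaustion, ¬influenza) = 0.5725*0.45 + 0.952975*0.55 = 0.257625 + 0.524136 = 0.781761
Restricting to configurations with bacterial infection present: 0.952975*0.55 = 0.524136.
Hence the posterior is 0.524136/0.781761 ≈ 0.6705.

P(bacterial infection | fever, heat exhaustion, ¬influenza) ≈ 0.6705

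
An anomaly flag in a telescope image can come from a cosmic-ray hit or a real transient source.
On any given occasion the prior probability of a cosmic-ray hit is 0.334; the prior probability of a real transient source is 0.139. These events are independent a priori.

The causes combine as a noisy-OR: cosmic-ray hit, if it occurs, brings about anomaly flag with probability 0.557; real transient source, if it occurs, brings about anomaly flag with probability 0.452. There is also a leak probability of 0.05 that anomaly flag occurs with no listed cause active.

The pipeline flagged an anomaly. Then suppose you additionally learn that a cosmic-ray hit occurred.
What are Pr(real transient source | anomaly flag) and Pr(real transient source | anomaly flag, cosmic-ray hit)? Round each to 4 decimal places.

Under noisy-OR, P(anomaly flag | causes) = 1 − (1−0.05)·∏(1−qᵢ) over the active causes.
Weight on real transient source=true, given the evidence: 0.044380 + 0.035719 = 0.080099
The normalizing constant is 0.05*0.666*0.861 + 0.4794*0.666*0.139 + 0.57915*0.334*0.861 + 0.769374*0.334*0.139 = 0.275318
P(real transient source | anomaly flag) = 0.080099/0.275318 ≈ 0.2909

With the extra evidence:
Numerator (weight on configurations with real transient source): 0.769374*0.139 = 0.106943
Normalizer over all consistent configurations: 0.57915*0.861 + 0.769374*0.139 = 0.605591
P(real transient source | anomaly flag, cosmic-ray hit) = 0.106943/0.605591 ≈ 0.1766

Pr(real transient source | anomaly flag) ≈ 0.2909; Pr(real transient source | anomaly flag, cosmic-ray hit) ≈ 0.1766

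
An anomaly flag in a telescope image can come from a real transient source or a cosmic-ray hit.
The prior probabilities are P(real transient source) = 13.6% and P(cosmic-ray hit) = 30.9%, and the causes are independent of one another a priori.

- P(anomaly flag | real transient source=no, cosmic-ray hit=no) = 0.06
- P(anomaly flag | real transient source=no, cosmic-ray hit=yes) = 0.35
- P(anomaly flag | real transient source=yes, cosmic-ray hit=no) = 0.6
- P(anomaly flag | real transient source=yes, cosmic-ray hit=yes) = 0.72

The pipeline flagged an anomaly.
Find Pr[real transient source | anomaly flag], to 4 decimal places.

P(anomaly flag) = 0.06*0.864*0.691 + 0.35*0.864*0.309 + 0.6*0.136*0.691 + 0.72*0.136*0.309 = 0.035821 + 0.093442 + 0.056386 + 0.030257 = 0.215906
The real transient source-present share is 0.056386 + 0.030257 = 0.086643.
So P(real transient source | anomaly flag) = 0.086643/0.215906 ≈ 0.4013.

Pr[real transient source | anomaly flag] ≈ 0.4013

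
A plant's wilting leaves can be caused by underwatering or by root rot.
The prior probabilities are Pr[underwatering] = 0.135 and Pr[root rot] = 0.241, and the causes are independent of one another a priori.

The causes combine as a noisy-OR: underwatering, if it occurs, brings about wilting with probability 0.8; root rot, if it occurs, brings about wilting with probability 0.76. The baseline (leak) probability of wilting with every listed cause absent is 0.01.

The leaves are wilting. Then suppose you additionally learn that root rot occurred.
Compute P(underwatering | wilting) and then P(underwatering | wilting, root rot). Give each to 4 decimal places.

P(underwatering | wilting) ≈ 0.4061; P(underwatering | wilting, root rot) ≈ 0.1632

Under noisy-OR, P(wilting | causes) = 1 − (1−0.01)·∏(1−qᵢ) over the active causes.
P(wilting) = 0.01·0.865·0.759 + 0.7624·0.865·0.241 + 0.802·0.135·0.759 + 0.95248·0.135·0.241 = 0.006565 + 0.158934 + 0.082177 + 0.030989 = 0.278665
Restricting to configurations with underwatering present: 0.082177 + 0.030989 = 0.113166.
So P(underwatering | wilting) = 0.113166/0.278665 ≈ 0.4061.

With the extra evidence:
Sum P(wilting|·) weighted by the priors over both values of underwatering:
  P(wilting | root rot) = 0.7624·0.865 + 0.95248·0.135
        = 0.659476 + 0.128585 = 0.788061
Keeping only the underwatering-present terms gives 0.128585, so
  P(underwatering | wilting, root rot) = 0.128585 / 0.788061 ≈ 0.1632
The drop from 0.4061 to 0.1632 is the explaining-away (discounting) effect.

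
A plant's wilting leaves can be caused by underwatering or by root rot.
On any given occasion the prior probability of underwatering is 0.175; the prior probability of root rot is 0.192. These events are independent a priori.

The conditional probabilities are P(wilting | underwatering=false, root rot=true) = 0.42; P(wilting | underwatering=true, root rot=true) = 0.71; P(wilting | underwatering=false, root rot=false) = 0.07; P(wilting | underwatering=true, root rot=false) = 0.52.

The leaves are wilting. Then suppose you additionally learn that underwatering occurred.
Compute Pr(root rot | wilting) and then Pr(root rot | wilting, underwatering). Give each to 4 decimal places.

Pr(root rot | wilting) ≈ 0.4292; Pr(root rot | wilting, underwatering) ≈ 0.2450

For the numerator, keep only root rot=true terms: 0.066528 + 0.023856 = 0.090384
Normalizer over all consistent configurations: 0.07*0.825*0.808 + 0.42*0.825*0.192 + 0.52*0.175*0.808 + 0.71*0.175*0.192 = 0.210574
Posterior = 0.090384 / 0.210574 ≈ 0.4292

Now condition on the additional information:
P(wilting | underwatering) = 0.52*0.808 + 0.71*0.192 = 0.420160 + 0.136320 = 0.556480
Restricting to configurations with root rot present: 0.71*0.192 = 0.136320.
P(root rot | wilting, underwatering) = 0.136320 / 0.556480 ≈ 0.2450
The drop from 0.4292 to 0.2450 is the explaining-away (discounting) effect.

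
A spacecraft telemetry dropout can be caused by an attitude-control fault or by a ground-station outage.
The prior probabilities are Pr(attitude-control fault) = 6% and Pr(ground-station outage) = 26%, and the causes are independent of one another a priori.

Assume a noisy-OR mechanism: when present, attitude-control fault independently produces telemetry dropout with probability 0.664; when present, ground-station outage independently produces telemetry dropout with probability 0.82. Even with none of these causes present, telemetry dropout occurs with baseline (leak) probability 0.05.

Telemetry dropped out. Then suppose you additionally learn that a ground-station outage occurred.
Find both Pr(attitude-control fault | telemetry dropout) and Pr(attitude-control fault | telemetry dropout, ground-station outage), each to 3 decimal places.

Pr(attitude-control fault | telemetry dropout) ≈ 0.159; Pr(attitude-control fault | telemetry dropout, ground-station outage) ≈ 0.068

Under noisy-OR, P(telemetry dropout | causes) = 1 − (1−0.05)·∏(1−qᵢ) over the active causes.
P(telemetry dropout) = 0.05·0.94·0.74 + 0.829·0.94·0.26 + 0.6808·0.06·0.74 + 0.942544·0.06·0.26 = 0.034780 + 0.202608 + 0.030228 + 0.014704 = 0.282320
The attitude-control fault-present share is 0.030228 + 0.014704 = 0.044932.
So P(attitude-control fault | telemetry dropout) = 0.044932/0.282320 ≈ 0.159.

With the extra evidence:
P(telemetry dropout | ground-station outage) = 0.829·0.94 + 0.942544·0.06 = 0.779260 + 0.056553 = 0.835813
The attitude-control fault-present share is 0.942544·0.06 = 0.056553.
Hence the posterior is 0.056553/0.835813 ≈ 0.068.
— ground-station outage explains away the evidence for attitude-control fault.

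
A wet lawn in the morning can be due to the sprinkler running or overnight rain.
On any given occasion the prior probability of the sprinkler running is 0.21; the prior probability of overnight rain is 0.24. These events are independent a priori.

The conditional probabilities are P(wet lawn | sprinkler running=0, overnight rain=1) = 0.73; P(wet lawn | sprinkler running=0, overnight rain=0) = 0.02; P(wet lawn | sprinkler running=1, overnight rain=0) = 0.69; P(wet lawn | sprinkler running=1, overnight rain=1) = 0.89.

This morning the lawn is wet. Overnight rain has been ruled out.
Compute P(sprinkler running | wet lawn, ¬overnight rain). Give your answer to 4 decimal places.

P(wet lawn | ¬overnight rain) = 0.02·0.79 + 0.69·0.21 = 0.015800 + 0.144900 = 0.160700
Restricting to configurations with sprinkler running present: 0.69·0.21 = 0.144900.
Hence the posterior is 0.144900/0.160700 ≈ 0.9017.

P(sprinkler running | wet lawn, ¬overnight rain) ≈ 0.9017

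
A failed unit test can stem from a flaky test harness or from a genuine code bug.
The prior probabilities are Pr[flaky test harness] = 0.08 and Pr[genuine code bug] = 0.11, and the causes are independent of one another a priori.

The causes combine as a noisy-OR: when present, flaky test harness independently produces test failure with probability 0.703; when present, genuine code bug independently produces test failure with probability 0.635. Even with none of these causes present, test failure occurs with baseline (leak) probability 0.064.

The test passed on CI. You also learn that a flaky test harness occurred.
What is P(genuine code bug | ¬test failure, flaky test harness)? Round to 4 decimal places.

P(genuine code bug | ¬test failure, flaky test harness) ≈ 0.0432

Under noisy-OR, P(test failure | causes) = 1 − (1−0.064)·∏(1−qᵢ) over the active causes.
P(¬test failure | flaky test harness) = 0.277992×0.89 + 0.101467×0.11 = 0.247413 + 0.011161 = 0.258574
Restricting to configurations with genuine code bug present: 0.101467×0.11 = 0.011161.
Hence the posterior is 0.011161/0.258574 ≈ 0.0432.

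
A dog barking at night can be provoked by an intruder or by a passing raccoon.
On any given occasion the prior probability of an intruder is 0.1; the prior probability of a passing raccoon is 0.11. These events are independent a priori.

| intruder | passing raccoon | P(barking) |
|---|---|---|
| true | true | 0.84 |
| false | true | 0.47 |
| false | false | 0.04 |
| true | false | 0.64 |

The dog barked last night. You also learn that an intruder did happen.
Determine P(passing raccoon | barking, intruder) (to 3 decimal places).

P(passing raccoon | barking, intruder) ≈ 0.140

Sum P(barking|·) weighted by the priors over both values of passing raccoon:
  P(barking | intruder) = 0.64×0.89 + 0.84×0.11
        = 0.569600 + 0.092400 = 0.662000
Configurations with passing raccoon contribute 0.092400, so
  P(passing raccoon | barking, intruder) = 0.092400 / 0.662000 ≈ 0.140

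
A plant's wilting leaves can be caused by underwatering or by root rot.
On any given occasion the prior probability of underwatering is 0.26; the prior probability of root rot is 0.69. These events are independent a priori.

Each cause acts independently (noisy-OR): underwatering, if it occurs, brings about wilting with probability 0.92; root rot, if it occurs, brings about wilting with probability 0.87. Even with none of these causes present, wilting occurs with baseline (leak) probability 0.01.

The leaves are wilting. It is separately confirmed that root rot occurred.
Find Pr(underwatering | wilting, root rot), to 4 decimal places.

Pr(underwatering | wilting, root rot) ≈ 0.2853

Under noisy-OR, P(wilting | causes) = 1 − (1−0.01)·∏(1−qᵢ) over the active causes.
P(wilting | root rot) = 0.8713×0.74 + 0.989704×0.26 = 0.644762 + 0.257323 = 0.902085
The underwatering-present share is 0.989704×0.26 = 0.257323.
Hence the posterior is 0.257323/0.902085 ≈ 0.2853.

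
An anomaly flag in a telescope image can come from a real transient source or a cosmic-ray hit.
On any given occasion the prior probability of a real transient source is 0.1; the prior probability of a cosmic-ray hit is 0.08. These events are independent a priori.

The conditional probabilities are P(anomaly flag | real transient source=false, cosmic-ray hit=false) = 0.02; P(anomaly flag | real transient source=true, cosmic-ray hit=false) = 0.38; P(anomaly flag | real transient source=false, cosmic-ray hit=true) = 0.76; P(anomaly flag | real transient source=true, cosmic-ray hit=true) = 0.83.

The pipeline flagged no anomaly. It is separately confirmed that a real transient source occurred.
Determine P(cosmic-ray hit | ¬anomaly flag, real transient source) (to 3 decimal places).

Numerator (weight on configurations with cosmic-ray hit): 0.17×0.08 = 0.013600
The normalizing constant is 0.62×0.92 + 0.17×0.08 = 0.584000
Posterior = 0.013600 / 0.584000 ≈ 0.023

P(cosmic-ray hit | ¬anomaly flag, real transient source) ≈ 0.023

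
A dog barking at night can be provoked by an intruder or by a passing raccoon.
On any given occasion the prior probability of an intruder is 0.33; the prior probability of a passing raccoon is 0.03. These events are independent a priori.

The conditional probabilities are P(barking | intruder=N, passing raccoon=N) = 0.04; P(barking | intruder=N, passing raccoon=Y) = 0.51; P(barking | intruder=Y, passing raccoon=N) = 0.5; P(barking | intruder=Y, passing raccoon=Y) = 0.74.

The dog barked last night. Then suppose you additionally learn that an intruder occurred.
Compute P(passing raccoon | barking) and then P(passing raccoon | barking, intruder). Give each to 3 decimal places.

P(passing raccoon | barking) ≈ 0.086; P(passing raccoon | barking, intruder) ≈ 0.044

P(barking) = 0.04×0.67×0.97 + 0.51×0.67×0.03 + 0.5×0.33×0.97 + 0.74×0.33×0.03 = 0.025996 + 0.010251 + 0.160050 + 0.007326 = 0.203623
Of this, 0.017577 comes from 0.010251 + 0.007326 (the passing raccoon=true cases).
Hence the posterior is 0.017577/0.203623 ≈ 0.086.

With the extra evidence:
P(barking | intruder) = 0.5×0.97 + 0.74×0.03 = 0.485000 + 0.022200 = 0.507200
Of this, 0.022200 comes from 0.74×0.03 (the passing raccoon=true cases).
So P(passing raccoon | barking, intruder) = 0.022200/0.507200 ≈ 0.044.
The drop from 0.086 to 0.044 is the explaining-away (discounting) effect.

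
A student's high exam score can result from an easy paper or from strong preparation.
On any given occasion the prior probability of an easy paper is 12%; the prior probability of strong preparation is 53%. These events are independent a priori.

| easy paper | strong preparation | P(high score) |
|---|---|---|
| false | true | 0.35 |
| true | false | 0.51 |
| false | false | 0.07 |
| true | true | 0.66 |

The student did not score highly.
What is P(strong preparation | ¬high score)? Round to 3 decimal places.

Sum P(¬high score|·) weighted by the priors over the 4 (easy paper, strong preparation) configurations:
  P(¬high score) = 0.93·0.88·0.47 + 0.65·0.88·0.53 + 0.49·0.12·0.47 + 0.34·0.12·0.53
        = 0.384648 + 0.303160 + 0.027636 + 0.021624 = 0.737068
Keeping only the strong preparation-present terms gives 0.324784, so
  P(strong preparation | ¬high score) = 0.324784 / 0.737068 ≈ 0.441

P(strong preparation | ¬high score) ≈ 0.441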